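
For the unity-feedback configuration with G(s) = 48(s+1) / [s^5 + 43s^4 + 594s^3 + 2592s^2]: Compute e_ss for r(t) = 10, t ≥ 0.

0

Factoring s^2 from the denominator leaves a polynomial with constant term 2592, so the system is type 2.
A type-2 system has K_p = ∞, so it tracks a step input with zero steady-state error.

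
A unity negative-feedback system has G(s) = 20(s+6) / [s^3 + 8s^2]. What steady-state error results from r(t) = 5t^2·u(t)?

The denominator has no term below 8s^2 — 2 poles at s=0, type 2.
K_a = lim_{s→0} s^2·G(s) = 20·6 / 8 = 15.
r(t) = 5t^2 gives R(s) = 10/s^3.
e_ss = 10/K_a = 10/15 = 2/3.

2/3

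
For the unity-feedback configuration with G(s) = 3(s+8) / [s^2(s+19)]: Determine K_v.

infinity

K_v = lim_{s→0} s·G(s); with 2 poles at the origin the limit diverges, so K_v = ∞.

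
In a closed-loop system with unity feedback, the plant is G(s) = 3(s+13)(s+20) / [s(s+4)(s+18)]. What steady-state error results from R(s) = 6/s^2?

36/65

One free integrator in G(s): this is a type 1 system.
K_v = lim_{s→0} s·G(s) = 3·13·20 / (4·18) = 65/6.
e_ss = 6/K_v = 6/(65/6) = 36/65.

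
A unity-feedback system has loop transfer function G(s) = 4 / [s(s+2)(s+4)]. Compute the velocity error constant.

0.5

G(s) has one factor of s in the denominator, so the system is type 1.
K_v = lim_{s→0} s·G(s) = 4 / (2·4) = 0.5.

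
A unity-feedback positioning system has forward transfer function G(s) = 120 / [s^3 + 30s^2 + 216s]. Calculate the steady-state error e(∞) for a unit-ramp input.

Factoring s from the denominator leaves a polynomial with constant term 216, so the system is type 1.
K_v = lim_{s→0} s·G(s) = 120 / 216 = 5/9.
e_ss = 1/K_v = 1/(5/9) = 1.8.

1.8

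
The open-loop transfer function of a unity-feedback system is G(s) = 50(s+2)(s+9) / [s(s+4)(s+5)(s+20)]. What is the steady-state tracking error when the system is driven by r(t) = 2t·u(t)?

One free integrator in G(s): this is a type 1 system.
K_v = lim_{s→0} s·G(s) = 50·2·9 / (4·5·20) = 2.25.
e_ss = 2/K_v = 2/2.25 = 8/9.

8/9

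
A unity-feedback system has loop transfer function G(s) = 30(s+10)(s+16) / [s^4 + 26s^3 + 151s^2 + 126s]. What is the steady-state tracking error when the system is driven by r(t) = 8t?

0.21

Lowest-order denominator term is 126s, so the open loop has 1 pole at the origin → type 1 system.
K_v = lim_{s→0} s·G(s) = 30·10·16 / 126 = 800/21.
e_ss = 8/K_v = 8/(800/21) = 0.21.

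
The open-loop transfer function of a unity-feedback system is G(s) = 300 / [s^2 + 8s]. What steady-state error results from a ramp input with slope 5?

Lowest-order denominator term is 8s, so the open loop has 1 pole at the origin → type 1 system.
K_v = lim_{s→0} s·G(s) = 300 / 8 = 37.5.
e_ss = 5/K_v = 5/37.5 = 2/15.

2/15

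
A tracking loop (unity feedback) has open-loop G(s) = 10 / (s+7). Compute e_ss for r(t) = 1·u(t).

7/17

The open loop has no poles at the origin → type 0 system.
K_p = lim_{s→0} G(s) = 10 / (7) = 10/7.
e_ss = 1/(1 + K_p) = 1/(17/7) = 7/17.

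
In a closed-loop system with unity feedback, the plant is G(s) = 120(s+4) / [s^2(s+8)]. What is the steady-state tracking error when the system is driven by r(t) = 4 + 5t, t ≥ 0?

G(s) has two factors of s in the denominator, so the system is type 2. Treating each term separately:
  • 4: tracked with zero error.
  • 5t: tracked with zero error.
Total e_ss = 0.

0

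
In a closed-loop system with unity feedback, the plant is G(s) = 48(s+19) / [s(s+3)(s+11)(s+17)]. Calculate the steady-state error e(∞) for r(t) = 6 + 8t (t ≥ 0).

One free integrator in G(s): this is a type 1 system. By superposition:
  • 6: tracked with zero error.
  • 8t: e_ss = 8/K_v with K_v=304/187 → 187/38.
Total e_ss = 187/38.

187/38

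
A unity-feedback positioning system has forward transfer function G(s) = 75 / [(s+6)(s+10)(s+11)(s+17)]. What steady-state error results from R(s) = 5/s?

3740/753

System type = 0 (no poles at s=0).
K_p = lim_{s→0} G(s) = 75 / (6·10·11·17) = 5/748.
e_ss = 5/(1 + K_p) = 5/(753/748) = 3740/753.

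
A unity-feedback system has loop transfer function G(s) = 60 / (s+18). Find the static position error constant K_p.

10/3

G(s) has no factors of s in the denominator, so the system is type 0.
K_p = lim_{s→0} G(s) = 60 / (18) = 10/3.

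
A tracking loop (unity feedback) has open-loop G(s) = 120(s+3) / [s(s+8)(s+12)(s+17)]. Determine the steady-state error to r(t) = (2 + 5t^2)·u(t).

infinity

G(s) has one factor of s in the denominator, so the system is type 1. Treating each term separately:
  • 2: tracked with zero error.
  • 5t^2: a type-1 system cannot track it, e_ss → ∞.
The unbounded component dominates.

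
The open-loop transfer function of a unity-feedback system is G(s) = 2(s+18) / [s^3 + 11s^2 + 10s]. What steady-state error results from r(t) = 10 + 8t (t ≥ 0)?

Lowest-order denominator term is 10s, so the open loop has 1 pole at the origin → type 1 system. Treating each term separately:
  • 10: tracked with zero error.
  • 8t: e_ss = 8/K_v with K_v=3.6 → 20/9.
Total e_ss = 20/9.

20/9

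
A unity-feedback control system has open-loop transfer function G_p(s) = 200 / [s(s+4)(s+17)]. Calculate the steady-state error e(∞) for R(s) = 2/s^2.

System type = 1 (one pole at s=0).
K_v = lim_{s→0} s·G_p(s) = 200 / (4·17) = 50/17.
e_ss = 2/K_v = 2/(50/17) = 0.68.

0.68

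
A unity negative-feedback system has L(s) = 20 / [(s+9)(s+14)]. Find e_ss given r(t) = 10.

630/73

L(s) has no factors of s in the denominator, so the system is type 0.
K_p = lim_{s→0} L(s) = 20 / (9·14) = 10/63.
e_ss = 10/(1 + K_p) = 10/(73/63) = 630/73.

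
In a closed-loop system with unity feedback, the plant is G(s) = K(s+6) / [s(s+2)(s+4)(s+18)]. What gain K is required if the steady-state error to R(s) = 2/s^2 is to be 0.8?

One free integrator in G(s): this is a type 1 system.
K_v = lim_{s→0} s·G(s) = K·6 / (2·4·18) = (1/24)·K.
e_ss = 2/K_v = 0.8 ⇒ K_v = 2.5 ⇒ K = 2.5/(1/24) = 60.

60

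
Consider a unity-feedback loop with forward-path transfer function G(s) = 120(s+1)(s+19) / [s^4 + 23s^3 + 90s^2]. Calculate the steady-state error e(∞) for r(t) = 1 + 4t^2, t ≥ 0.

6/19

The denominator has no term below 90s^2 — 2 poles at s=0, type 2. Taking each input component in turn:
  • 1: tracked with zero error.
  • 4t^2: e_ss = 8/K_a with K_a=76/3 → 6/19.
Total e_ss = 6/19.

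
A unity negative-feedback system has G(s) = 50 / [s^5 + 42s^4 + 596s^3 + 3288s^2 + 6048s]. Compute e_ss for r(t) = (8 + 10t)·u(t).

1209.6

Lowest-order denominator term is 6048s, so the open loop has 1 pole at the origin → type 1 system. Taking each input component in turn:
  • 8: tracked with zero error.
  • 10t: e_ss = 10/K_v with K_v=25/3024 → 1209.6.
Total e_ss = 1209.6.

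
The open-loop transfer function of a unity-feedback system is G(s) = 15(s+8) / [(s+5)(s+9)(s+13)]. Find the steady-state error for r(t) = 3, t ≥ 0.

117/47

G(s) has no factors of s in the denominator, so the system is type 0.
K_p = lim_{s→0} G(s) = 15·8 / (5·9·13) = 8/39.
e_ss = 3/(1 + K_p) = 3/(47/39) = 117/47.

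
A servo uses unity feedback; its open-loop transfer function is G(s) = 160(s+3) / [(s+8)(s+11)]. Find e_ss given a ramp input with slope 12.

No free integrators in G(s): this is a type 0 system.
K_v = lim_{s→0} s·G(s) = 0; the steady-state error to this ramp input grows without bound.

infinity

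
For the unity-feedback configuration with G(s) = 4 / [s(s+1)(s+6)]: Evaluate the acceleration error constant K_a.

G(s) has one factor of s in the denominator, so the system is type 1.
K_a = lim_{s→0} s^2·G(s) = 0 (the extra factor of s kills the finite limit).

0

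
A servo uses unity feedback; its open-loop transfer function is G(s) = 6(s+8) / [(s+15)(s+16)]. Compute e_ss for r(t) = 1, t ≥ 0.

5/6

G(s) has no factors of s in the denominator, so the system is type 0.
K_p = lim_{s→0} G(s) = 6·8 / (15·16) = 0.2.
e_ss = 1/(1 + K_p) = 1/1.2 = 5/6.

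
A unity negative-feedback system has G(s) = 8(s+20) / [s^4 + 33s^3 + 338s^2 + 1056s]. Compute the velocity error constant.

5/33

Lowest-order denominator term is 1056s, so the open loop has 1 pole at the origin → type 1 system.
K_v = lim_{s→0} s·G(s) = 8·20 / 1056 = 5/33.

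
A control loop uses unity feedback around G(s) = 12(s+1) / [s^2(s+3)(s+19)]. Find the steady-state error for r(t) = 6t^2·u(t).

57

G(s) has two factors of s in the denominator, so the system is type 2.
K_a = lim_{s→0} s^2·G(s) = 12·1 / (3·19) = 4/19.
r(t) = 6t^2 gives R(s) = 12/s^3.
e_ss = 12/K_a = 12/(4/19) = 57.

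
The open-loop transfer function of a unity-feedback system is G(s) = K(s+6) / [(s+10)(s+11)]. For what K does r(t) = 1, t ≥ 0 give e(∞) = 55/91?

System type = 0 (no poles at s=0).
K_p = lim_{s→0} G(s) = K·6 / (10·11) = (3/55)·K.
e_ss = 1/(1 + K_p) = 55/91 ⇒ 1 + (3/55)·K = 91/55 ⇒ K = 12.

12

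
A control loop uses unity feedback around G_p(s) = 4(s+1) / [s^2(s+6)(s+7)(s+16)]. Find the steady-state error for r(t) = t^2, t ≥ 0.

Two free integrators in G_p(s): this is a type 2 system.
K_a = lim_{s→0} s^2·G_p(s) = 4·1 / (6·7·16) = 1/168.
r(t) = t^2 gives R(s) = 2/s^3.
e_ss = 2/K_a = 2/(1/168) = 336.

336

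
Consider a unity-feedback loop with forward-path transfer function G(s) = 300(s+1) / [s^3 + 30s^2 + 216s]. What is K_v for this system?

The denominator has no term below 216s — 1 pole at s=0, type 1.
K_v = lim_{s→0} s·G(s) = 300·1 / 216 = 25/18.

25/18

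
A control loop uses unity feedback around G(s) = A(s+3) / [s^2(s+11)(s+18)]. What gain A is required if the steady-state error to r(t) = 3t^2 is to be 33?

System type = 2 (two poles at s=0).
K_a = lim_{s→0} s^2·G(s) = A·3 / (11·18) = (1/66)·A.
e_ss = 6/K_a = 33 ⇒ K_a = 2/11 ⇒ A = (2/11)/(1/66) = 12.

12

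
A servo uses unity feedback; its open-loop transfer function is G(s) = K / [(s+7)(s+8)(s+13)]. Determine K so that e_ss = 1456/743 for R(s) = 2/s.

15

System type = 0 (no poles at s=0).
K_p = lim_{s→0} G(s) = K / (7·8·13) = (1/728)·K.
e_ss = 2/(1 + K_p) = 1456/743 ⇒ 1 + (1/728)·K = 743/728 ⇒ K = 15.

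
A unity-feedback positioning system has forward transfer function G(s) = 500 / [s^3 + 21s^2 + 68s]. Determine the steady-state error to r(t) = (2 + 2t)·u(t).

Lowest-order denominator term is 68s, so the open loop has 1 pole at the origin → type 1 system. Taking each input component in turn:
  • 2: tracked with zero error.
  • 2t: e_ss = 2/K_v with K_v=125/17 → 0.272.
Total e_ss = 0.272.

0.272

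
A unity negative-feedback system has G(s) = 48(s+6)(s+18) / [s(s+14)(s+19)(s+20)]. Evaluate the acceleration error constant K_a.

0

The open loop has one pole at the origin → type 1 system.
K_a = lim_{s→0} s^2·G(s) = 0 (the extra factor of s kills the finite limit).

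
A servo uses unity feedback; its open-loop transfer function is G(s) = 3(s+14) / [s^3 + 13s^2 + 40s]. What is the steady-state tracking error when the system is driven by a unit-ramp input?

20/21

Factoring s from the denominator leaves a polynomial with constant term 40, so the system is type 1.
K_v = lim_{s→0} s·G(s) = 3·14 / 40 = 1.05.
e_ss = 1/K_v = 1/1.05 = 20/21.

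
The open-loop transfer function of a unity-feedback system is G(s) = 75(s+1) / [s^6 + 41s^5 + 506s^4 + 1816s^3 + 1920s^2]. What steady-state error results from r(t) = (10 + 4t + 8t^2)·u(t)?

Factoring s^2 from the denominator leaves a polynomial with constant term 1920, so the system is type 2. Treating each term separately:
  • 10: tracked with zero error.
  • 4t: tracked with zero error.
  • 8t^2: e_ss = 16/K_a with K_a=5/128 → 409.6.
Total e_ss = 409.6.

409.6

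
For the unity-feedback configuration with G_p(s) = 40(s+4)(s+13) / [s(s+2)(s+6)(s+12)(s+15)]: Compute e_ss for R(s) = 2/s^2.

The open loop has one pole at the origin → type 1 system.
K_v = lim_{s→0} s·G_p(s) = 40·4·13 / (2·6·12·15) = 26/27.
e_ss = 2/K_v = 2/(26/27) = 27/13.

27/13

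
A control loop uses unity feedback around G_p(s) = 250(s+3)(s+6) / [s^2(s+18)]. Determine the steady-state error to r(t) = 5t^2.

0.04

Two free integrators in G_p(s): this is a type 2 system.
K_a = lim_{s→0} s^2·G_p(s) = 250·3·6 / (18) = 250.
r(t) = 5t^2 gives R(s) = 10/s^3.
e_ss = 10/K_a = 10/250 = 0.04.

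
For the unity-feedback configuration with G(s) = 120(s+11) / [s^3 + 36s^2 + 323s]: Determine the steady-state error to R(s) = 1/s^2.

The denominator has no term below 323s — 1 pole at s=0, type 1.
K_v = lim_{s→0} s·G(s) = 120·11 / 323 = 1320/323.
e_ss = 1/K_v = 1/(1320/323) = 323/1320.

323/1320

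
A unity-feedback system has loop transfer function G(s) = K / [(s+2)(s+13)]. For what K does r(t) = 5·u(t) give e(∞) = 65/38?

50

No free integrators in G(s): this is a type 0 system.
K_p = lim_{s→0} G(s) = K / (2·13) = (1/26)·K.
e_ss = 5/(1 + K_p) = 65/38 ⇒ 1 + (1/26)·K = 38/13 ⇒ K = 50.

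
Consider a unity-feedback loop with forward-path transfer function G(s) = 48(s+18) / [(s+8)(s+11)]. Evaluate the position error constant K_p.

System type = 0 (no poles at s=0).
K_p = lim_{s→0} G(s) = 48·18 / (8·11) = 108/11.

108/11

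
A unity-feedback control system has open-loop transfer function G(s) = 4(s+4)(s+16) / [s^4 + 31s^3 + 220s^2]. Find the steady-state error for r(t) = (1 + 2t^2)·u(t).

The denominator has no term below 220s^2 — 2 poles at s=0, type 2. Taking each input component in turn:
  • 1: tracked with zero error.
  • 2t^2: e_ss = 4/K_a with K_a=64/55 → 3.4375.
Total e_ss = 3.4375.

3.4375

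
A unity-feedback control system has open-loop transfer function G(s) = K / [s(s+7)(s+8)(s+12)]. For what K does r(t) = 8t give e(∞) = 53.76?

The open loop has one pole at the origin → type 1 system.
K_v = lim_{s→0} s·G(s) = K / (7·8·12) = (1/672)·K.
e_ss = 8/K_v = 53.76 ⇒ K_v = 25/168 ⇒ K = (25/168)/(1/672) = 100.

100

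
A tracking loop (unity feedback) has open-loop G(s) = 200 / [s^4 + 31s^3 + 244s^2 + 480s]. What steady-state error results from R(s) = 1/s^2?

Lowest-order denominator term is 480s, so the open loop has 1 pole at the origin → type 1 system.
K_v = lim_{s→0} s·G(s) = 200 / 480 = 5/12.
e_ss = 1/K_v = 1/(5/12) = 2.4.

2.4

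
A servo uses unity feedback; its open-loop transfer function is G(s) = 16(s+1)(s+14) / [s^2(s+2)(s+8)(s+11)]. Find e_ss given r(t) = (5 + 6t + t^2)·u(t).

System type = 2 (two poles at s=0). Treating each term separately:
  • 5: tracked with zero error.
  • 6t: tracked with zero error.
  • t^2: e_ss = 2/K_a with K_a=14/11 → 11/7.
Total e_ss = 11/7.

11/7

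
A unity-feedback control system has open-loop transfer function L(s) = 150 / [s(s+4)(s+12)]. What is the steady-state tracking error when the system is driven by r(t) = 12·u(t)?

System type = 1 (one pole at s=0).
A type-1 system has K_p = ∞, so it tracks a step input with zero steady-state error.

0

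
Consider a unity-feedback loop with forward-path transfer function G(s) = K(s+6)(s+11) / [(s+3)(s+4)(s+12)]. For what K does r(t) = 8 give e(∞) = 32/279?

System type = 0 (no poles at s=0).
K_p = lim_{s→0} G(s) = K·6·11 / (3·4·12) = (11/24)·K.
e_ss = 8/(1 + K_p) = 32/279 ⇒ 1 + (11/24)·K = 69.75 ⇒ K = 150.

150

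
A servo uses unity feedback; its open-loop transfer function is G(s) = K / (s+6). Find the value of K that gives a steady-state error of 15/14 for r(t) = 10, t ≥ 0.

50

No free integrators in G(s): this is a type 0 system.
K_p = lim_{s→0} G(s) = K / (6) = (1/6)·K.
e_ss = 10/(1 + K_p) = 15/14 ⇒ 1 + (1/6)·K = 28/3 ⇒ K = 50.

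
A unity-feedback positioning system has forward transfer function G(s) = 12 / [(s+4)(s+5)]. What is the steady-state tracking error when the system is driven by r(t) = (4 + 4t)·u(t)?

infinity

System type = 0 (no poles at s=0). By superposition:
  • 4: e_ss = 4/(1+K_p) with K_p=0.6 → 2.5.
  • 4t: a type-0 system cannot track it, e_ss → ∞.
The unbounded component dominates.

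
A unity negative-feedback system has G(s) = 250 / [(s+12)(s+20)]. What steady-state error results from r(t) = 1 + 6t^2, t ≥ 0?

infinity

System type = 0 (no poles at s=0). Taking each input component in turn:
  • 1: e_ss = 1/(1+K_p) with K_p=25/24 → 24/49.
  • 6t^2: a type-0 system cannot track it, e_ss → ∞.
The unbounded component dominates.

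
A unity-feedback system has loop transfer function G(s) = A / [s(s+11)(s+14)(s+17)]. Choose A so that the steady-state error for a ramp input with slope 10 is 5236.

One free integrator in G(s): this is a type 1 system.
K_v = lim_{s→0} s·G(s) = A / (11·14·17) = (1/2618)·A.
e_ss = 10/K_v = 5236 ⇒ K_v = 5/2618 ⇒ A = (5/2618)/(1/2618) = 5.

5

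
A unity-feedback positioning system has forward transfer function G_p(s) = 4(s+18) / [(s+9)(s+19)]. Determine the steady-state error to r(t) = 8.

152/27

No free integrators in G_p(s): this is a type 0 system.
K_p = lim_{s→0} G_p(s) = 4·18 / (9·19) = 8/19.
e_ss = 8/(1 + K_p) = 8/(27/19) = 152/27.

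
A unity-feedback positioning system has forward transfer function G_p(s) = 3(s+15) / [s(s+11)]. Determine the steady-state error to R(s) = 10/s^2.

22/9

System type = 1 (one pole at s=0).
K_v = lim_{s→0} s·G_p(s) = 3·15 / (11) = 45/11.
e_ss = 10/K_v = 10/(45/11) = 22/9.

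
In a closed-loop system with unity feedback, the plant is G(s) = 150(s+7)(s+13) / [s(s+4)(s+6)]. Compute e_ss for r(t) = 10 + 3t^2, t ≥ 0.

The open loop has one pole at the origin → type 1 system. Taking each input component in turn:
  • 10: tracked with zero error.
  • 3t^2: a type-1 system cannot track it, e_ss → ∞.
The unbounded component dominates.

infinity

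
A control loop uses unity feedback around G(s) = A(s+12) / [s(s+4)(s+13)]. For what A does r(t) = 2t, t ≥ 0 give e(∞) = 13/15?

The open loop has one pole at the origin → type 1 system.
K_v = lim_{s→0} s·G(s) = A·12 / (4·13) = (3/13)·A.
e_ss = 2/K_v = 13/15 ⇒ K_v = 30/13 ⇒ A = (30/13)/(3/13) = 10.

10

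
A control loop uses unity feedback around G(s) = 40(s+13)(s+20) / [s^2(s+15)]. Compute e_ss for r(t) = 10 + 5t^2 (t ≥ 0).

G(s) has two factors of s in the denominator, so the system is type 2. Treating each term separately:
  • 10: tracked with zero error.
  • 5t^2: e_ss = 10/K_a with K_a=2080/3 → 3/208.
Total e_ss = 3/208.

3/208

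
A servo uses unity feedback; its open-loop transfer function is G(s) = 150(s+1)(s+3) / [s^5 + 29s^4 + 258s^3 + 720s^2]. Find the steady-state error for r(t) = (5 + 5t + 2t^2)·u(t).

6.4

Factoring s^2 from the denominator leaves a polynomial with constant term 720, so the system is type 2. Treating each term separately:
  • 5: tracked with zero error.
  • 5t: tracked with zero error.
  • 2t^2: e_ss = 4/K_a with K_a=0.625 → 6.4.
Total e_ss = 6.4.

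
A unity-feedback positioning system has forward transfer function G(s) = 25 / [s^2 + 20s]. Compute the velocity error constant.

Factoring s from the denominator leaves a polynomial with constant term 20, so the system is type 1.
K_v = lim_{s→0} s·G(s) = 25 / 20 = 1.25.

1.25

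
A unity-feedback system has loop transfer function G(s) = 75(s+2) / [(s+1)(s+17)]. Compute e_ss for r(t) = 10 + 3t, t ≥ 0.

infinity

No free integrators in G(s): this is a type 0 system. Treating each term separately:
  • 10: e_ss = 10/(1+K_p) with K_p=150/17 → 170/167.
  • 3t: a type-0 system cannot track it, e_ss → ∞.
The unbounded component dominates.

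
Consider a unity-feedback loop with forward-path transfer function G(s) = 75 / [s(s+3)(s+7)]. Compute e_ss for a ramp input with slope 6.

The open loop has one pole at the origin → type 1 system.
K_v = lim_{s→0} s·G(s) = 75 / (3·7) = 25/7.
e_ss = 6/K_v = 6/(25/7) = 1.68.

1.68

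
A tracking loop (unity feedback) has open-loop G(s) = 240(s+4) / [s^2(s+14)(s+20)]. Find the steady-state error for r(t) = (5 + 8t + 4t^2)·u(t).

7/3

Two free integrators in G(s): this is a type 2 system. Taking each input component in turn:
  • 5: tracked with zero error.
  • 8t: tracked with zero error.
  • 4t^2: e_ss = 8/K_a with K_a=24/7 → 7/3.
Total e_ss = 7/3.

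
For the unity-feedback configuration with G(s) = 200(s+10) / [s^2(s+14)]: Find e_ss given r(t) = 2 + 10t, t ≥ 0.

0

Two free integrators in G(s): this is a type 2 system. By superposition:
  • 2: tracked with zero error.
  • 10t: tracked with zero error.
Total e_ss = 0.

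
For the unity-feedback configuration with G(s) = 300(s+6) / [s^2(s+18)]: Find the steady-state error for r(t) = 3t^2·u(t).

0.06

G(s) has two factors of s in the denominator, so the system is type 2.
K_a = lim_{s→0} s^2·G(s) = 300·6 / (18) = 100.
r(t) = 3t^2 gives R(s) = 6/s^3.
e_ss = 6/K_a = 6/100 = 0.06.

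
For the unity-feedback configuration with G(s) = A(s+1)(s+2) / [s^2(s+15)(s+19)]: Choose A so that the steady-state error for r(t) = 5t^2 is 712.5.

2

G(s) has two factors of s in the denominator, so the system is type 2.
K_a = lim_{s→0} s^2·G(s) = A·1·2 / (15·19) = (2/285)·A.
e_ss = 10/K_a = 712.5 ⇒ K_a = 4/285 ⇒ A = (4/285)/(2/285) = 2.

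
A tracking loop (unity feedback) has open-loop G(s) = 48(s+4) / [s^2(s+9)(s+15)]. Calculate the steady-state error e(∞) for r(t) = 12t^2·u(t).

16.875

Two free integrators in G(s): this is a type 2 system.
K_a = lim_{s→0} s^2·G(s) = 48·4 / (9·15) = 64/45.
r(t) = 12t^2 gives R(s) = 24/s^3.
e_ss = 24/K_a = 24/(64/45) = 16.875.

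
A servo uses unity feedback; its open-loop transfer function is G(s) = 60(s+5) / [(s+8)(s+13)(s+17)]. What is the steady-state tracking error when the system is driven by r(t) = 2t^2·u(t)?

infinity

G(s) has no factors of s in the denominator, so the system is type 0.
K_a = lim_{s→0} s^2·G(s) = 0; the steady-state error to this parabolic input grows without bound.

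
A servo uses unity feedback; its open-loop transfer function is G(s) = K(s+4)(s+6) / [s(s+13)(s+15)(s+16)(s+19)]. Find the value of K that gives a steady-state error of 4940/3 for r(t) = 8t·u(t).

G(s) has one factor of s in the denominator, so the system is type 1.
K_v = lim_{s→0} s·G(s) = K·4·6 / (13·15·16·19) = (1/2470)·K.
e_ss = 8/K_v = 4940/3 ⇒ K_v = 6/1235 ⇒ K = (6/1235)/(1/2470) = 12.

12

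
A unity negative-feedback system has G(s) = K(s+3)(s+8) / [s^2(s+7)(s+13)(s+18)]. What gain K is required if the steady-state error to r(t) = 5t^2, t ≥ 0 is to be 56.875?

System type = 2 (two poles at s=0).
K_a = lim_{s→0} s^2·G(s) = K·3·8 / (7·13·18) = (4/273)·K.
e_ss = 10/K_a = 56.875 ⇒ K_a = 16/91 ⇒ K = (16/91)/(4/273) = 12.

12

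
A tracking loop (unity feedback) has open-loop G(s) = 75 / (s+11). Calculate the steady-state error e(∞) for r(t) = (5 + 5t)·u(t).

infinity

System type = 0 (no poles at s=0). Treating each term separately:
  • 5: e_ss = 5/(1+K_p) with K_p=75/11 → 55/86.
  • 5t: a type-0 system cannot track it, e_ss → ∞.
The unbounded component dominates.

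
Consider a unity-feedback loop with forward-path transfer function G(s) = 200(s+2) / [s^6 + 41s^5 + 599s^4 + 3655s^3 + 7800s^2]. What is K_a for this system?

2/39

Lowest-order denominator term is 7800s^2, so the open loop has 2 poles at the origin → type 2 system.
K_a = lim_{s→0} s^2·G(s) = 200·2 / 7800 = 2/39.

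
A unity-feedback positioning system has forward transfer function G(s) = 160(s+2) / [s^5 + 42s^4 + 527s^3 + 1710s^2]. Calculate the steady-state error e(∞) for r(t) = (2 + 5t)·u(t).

Lowest-order denominator term is 1710s^2, so the open loop has 2 poles at the origin → type 2 system. By superposition:
  • 2: tracked with zero error.
  • 5t: tracked with zero error.
Total e_ss = 0.

0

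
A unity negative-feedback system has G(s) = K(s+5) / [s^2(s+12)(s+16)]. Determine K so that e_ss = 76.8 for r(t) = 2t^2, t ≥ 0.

G(s) has two factors of s in the denominator, so the system is type 2.
K_a = lim_{s→0} s^2·G(s) = K·5 / (12·16) = (5/192)·K.
e_ss = 4/K_a = 76.8 ⇒ K_a = 5/96 ⇒ K = (5/96)/(5/192) = 2.

2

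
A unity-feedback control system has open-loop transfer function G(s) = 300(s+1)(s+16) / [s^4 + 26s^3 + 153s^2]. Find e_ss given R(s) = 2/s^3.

The denominator has no term below 153s^2 — 2 poles at s=0, type 2.
K_a = lim_{s→0} s^2·G(s) = 300·1·16 / 153 = 1600/51.
r(t) = t^2 gives R(s) = 2/s^3.
e_ss = 2/K_a = 2/(1600/51) = 51/800.

51/800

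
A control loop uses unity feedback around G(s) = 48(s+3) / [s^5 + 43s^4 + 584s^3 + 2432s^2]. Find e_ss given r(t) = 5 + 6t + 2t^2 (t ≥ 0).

Lowest-order denominator term is 2432s^2, so the open loop has 2 poles at the origin → type 2 system. Taking each input component in turn:
  • 5: tracked with zero error.
  • 6t: tracked with zero error.
  • 2t^2: e_ss = 4/K_a with K_a=9/152 → 608/9.
Total e_ss = 608/9.

608/9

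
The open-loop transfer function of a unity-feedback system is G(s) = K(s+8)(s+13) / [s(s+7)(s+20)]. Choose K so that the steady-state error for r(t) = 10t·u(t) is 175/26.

2

G(s) has one factor of s in the denominator, so the system is type 1.
K_v = lim_{s→0} s·G(s) = K·8·13 / (7·20) = (26/35)·K.
e_ss = 10/K_v = 175/26 ⇒ K_v = 52/35 ⇒ K = (52/35)/(26/35) = 2.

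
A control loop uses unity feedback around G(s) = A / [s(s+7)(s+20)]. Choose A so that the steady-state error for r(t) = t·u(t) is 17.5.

8

The open loop has one pole at the origin → type 1 system.
K_v = lim_{s→0} s·G(s) = A / (7·20) = (1/140)·A.
e_ss = 1/K_v = 17.5 ⇒ K_v = 2/35 ⇒ A = (2/35)/(1/140) = 8.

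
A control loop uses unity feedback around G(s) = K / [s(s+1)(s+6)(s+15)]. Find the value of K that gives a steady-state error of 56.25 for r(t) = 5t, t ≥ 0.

The open loop has one pole at the origin → type 1 system.
K_v = lim_{s→0} s·G(s) = K / (1·6·15) = (1/90)·K.
e_ss = 5/K_v = 56.25 ⇒ K_v = 4/45 ⇒ K = (4/45)/(1/90) = 8.

8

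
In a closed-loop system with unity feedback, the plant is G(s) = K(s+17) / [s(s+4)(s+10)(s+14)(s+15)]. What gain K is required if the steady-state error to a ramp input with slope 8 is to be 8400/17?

8

G(s) has one factor of s in the denominator, so the system is type 1.
K_v = lim_{s→0} s·G(s) = K·17 / (4·10·14·15) = (17/8400)·K.
e_ss = 8/K_v = 8400/17 ⇒ K_v = 17/1050 ⇒ K = (17/1050)/(17/8400) = 8.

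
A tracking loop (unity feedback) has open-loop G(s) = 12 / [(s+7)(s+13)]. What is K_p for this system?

G(s) has no factors of s in the denominator, so the system is type 0.
K_p = lim_{s→0} G(s) = 12 / (7·13) = 12/91.

12/91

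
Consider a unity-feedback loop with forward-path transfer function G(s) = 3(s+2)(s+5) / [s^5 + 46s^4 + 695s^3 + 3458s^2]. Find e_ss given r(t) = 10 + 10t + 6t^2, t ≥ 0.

1383.2

The denominator has no term below 3458s^2 — 2 poles at s=0, type 2. By superposition:
  • 10: tracked with zero error.
  • 10t: tracked with zero error.
  • 6t^2: e_ss = 12/K_a with K_a=15/1729 → 1383.2.
Total e_ss = 1383.2.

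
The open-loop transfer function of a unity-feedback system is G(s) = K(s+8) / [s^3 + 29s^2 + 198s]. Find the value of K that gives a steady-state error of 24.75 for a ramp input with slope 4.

4

Factoring s from the denominator leaves a polynomial with constant term 198, so the system is type 1.
K_v = lim_{s→0} s·G(s) = K·8 / 198 = (4/99)·K.
e_ss = 4/K_v = 24.75 ⇒ K_v = 16/99 ⇒ K = (16/99)/(4/99) = 4.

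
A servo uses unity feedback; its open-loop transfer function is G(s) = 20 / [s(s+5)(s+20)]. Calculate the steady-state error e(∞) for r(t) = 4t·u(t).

20

One free integrator in G(s): this is a type 1 system.
K_v = lim_{s→0} s·G(s) = 20 / (5·20) = 0.2.
e_ss = 4/K_v = 4/0.2 = 20.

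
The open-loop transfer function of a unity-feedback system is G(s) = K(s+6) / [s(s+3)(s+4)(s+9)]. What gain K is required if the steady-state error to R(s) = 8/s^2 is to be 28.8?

5

System type = 1 (one pole at s=0).
K_v = lim_{s→0} s·G(s) = K·6 / (3·4·9) = (1/18)·K.
e_ss = 8/K_v = 28.8 ⇒ K_v = 5/18 ⇒ K = (5/18)/(1/18) = 5.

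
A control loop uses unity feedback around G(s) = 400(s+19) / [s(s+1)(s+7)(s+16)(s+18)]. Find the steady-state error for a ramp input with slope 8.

System type = 1 (one pole at s=0).
K_v = lim_{s→0} s·G(s) = 400·19 / (1·7·16·18) = 475/126.
e_ss = 8/K_v = 8/(475/126) = 1008/475.

1008/475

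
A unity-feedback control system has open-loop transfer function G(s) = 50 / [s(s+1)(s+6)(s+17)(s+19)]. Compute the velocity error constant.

25/969

The open loop has one pole at the origin → type 1 system.
K_v = lim_{s→0} s·G(s) = 50 / (1·6·17·19) = 25/969.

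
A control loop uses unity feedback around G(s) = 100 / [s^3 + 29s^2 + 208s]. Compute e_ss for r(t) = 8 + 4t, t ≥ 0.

The denominator has no term below 208s — 1 pole at s=0, type 1. Taking each input component in turn:
  • 8: tracked with zero error.
  • 4t: e_ss = 4/K_v with K_v=25/52 → 8.32.
Total e_ss = 8.32.

8.32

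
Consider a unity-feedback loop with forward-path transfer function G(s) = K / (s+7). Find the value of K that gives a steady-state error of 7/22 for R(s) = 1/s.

15

No free integrators in G(s): this is a type 0 system.
K_p = lim_{s→0} G(s) = K / (7) = (1/7)·K.
e_ss = 1/(1 + K_p) = 7/22 ⇒ 1 + (1/7)·K = 22/7 ⇒ K = 15.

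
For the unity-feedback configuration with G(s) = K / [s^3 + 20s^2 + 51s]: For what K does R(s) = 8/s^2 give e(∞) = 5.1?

80

Lowest-order denominator term is 51s, so the open loop has 1 pole at the origin → type 1 system.
K_v = lim_{s→0} s·G(s) = K / 51 = (1/51)·K.
e_ss = 8/K_v = 5.1 ⇒ K_v = 80/51 ⇒ K = (80/51)/(1/51) = 80.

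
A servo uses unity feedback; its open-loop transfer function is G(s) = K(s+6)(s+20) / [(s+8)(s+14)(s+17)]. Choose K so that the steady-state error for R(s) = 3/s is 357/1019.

120

The open loop has no poles at the origin → type 0 system.
K_p = lim_{s→0} G(s) = K·6·20 / (8·14·17) = (15/238)·K.
e_ss = 3/(1 + K_p) = 357/1019 ⇒ 1 + (15/238)·K = 1019/119 ⇒ K = 120.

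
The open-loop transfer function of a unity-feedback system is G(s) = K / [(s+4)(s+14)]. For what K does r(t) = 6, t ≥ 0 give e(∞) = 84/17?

No free integrators in G(s): this is a type 0 system.
K_p = lim_{s→0} G(s) = K / (4·14) = (1/56)·K.
e_ss = 6/(1 + K_p) = 84/17 ⇒ 1 + (1/56)·K = 17/14 ⇒ K = 12.

12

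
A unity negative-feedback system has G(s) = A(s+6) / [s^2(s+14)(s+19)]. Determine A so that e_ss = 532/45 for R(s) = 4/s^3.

15

System type = 2 (two poles at s=0).
K_a = lim_{s→0} s^2·G(s) = A·6 / (14·19) = (3/133)·A.
e_ss = 4/K_a = 532/45 ⇒ K_a = 45/133 ⇒ A = (45/133)/(3/133) = 15.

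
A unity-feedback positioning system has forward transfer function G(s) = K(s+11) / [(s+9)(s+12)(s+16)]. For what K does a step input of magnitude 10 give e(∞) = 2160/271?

40

System type = 0 (no poles at s=0).
K_p = lim_{s→0} G(s) = K·11 / (9·12·16) = (11/1728)·K.
e_ss = 10/(1 + K_p) = 2160/271 ⇒ 1 + (11/1728)·K = 271/216 ⇒ K = 40.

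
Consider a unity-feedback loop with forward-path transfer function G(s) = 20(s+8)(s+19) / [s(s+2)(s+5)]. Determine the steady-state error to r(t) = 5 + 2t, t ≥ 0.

One free integrator in G(s): this is a type 1 system. Taking each input component in turn:
  • 5: tracked with zero error.
  • 2t: e_ss = 2/K_v with K_v=304 → 1/152.
Total e_ss = 1/152.

1/152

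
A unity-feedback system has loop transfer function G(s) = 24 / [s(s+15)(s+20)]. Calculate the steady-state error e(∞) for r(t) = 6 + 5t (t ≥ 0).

One free integrator in G(s): this is a type 1 system. Treating each term separately:
  • 6: tracked with zero error.
  • 5t: e_ss = 5/K_v with K_v=0.08 → 62.5.
Total e_ss = 62.5.

62.5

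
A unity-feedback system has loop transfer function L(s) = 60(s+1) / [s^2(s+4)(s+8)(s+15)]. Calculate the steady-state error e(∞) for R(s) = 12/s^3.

System type = 2 (two poles at s=0).
K_a = lim_{s→0} s^2·L(s) = 60·1 / (4·8·15) = 0.125.
r(t) = 6t^2 gives R(s) = 12/s^3.
e_ss = 12/K_a = 12/0.125 = 96.

96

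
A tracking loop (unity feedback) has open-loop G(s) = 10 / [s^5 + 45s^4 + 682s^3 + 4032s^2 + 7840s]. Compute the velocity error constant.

Lowest-order denominator term is 7840s, so the open loop has 1 pole at the origin → type 1 system.
K_v = lim_{s→0} s·G(s) = 10 / 7840 = 1/784.

1/784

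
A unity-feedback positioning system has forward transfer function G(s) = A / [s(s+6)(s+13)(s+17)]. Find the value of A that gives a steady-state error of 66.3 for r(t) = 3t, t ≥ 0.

60

System type = 1 (one pole at s=0).
K_v = lim_{s→0} s·G(s) = A / (6·13·17) = (1/1326)·A.
e_ss = 3/K_v = 66.3 ⇒ K_v = 10/221 ⇒ A = (10/221)/(1/1326) = 60.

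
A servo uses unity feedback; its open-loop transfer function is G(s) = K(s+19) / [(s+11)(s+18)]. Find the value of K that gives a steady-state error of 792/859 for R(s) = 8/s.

System type = 0 (no poles at s=0).
K_p = lim_{s→0} G(s) = K·19 / (11·18) = (19/198)·K.
e_ss = 8/(1 + K_p) = 792/859 ⇒ 1 + (19/198)·K = 859/99 ⇒ K = 80.

80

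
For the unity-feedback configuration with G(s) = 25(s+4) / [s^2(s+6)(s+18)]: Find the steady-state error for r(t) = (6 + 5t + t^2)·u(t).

G(s) has two factors of s in the denominator, so the system is type 2. Taking each input component in turn:
  • 6: tracked with zero error.
  • 5t: tracked with zero error.
  • t^2: e_ss = 2/K_a with K_a=25/27 → 2.16.
Total e_ss = 2.16.

2.16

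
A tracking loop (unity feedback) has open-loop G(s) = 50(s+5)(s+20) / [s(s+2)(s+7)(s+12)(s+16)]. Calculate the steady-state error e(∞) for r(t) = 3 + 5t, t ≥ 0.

System type = 1 (one pole at s=0). Taking each input component in turn:
  • 3: tracked with zero error.
  • 5t: e_ss = 5/K_v with K_v=625/336 → 2.688.
Total e_ss = 2.688.

2.688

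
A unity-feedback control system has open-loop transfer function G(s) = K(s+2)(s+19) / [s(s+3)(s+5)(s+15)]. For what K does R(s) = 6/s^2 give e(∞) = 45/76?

60

The open loop has one pole at the origin → type 1 system.
K_v = lim_{s→0} s·G(s) = K·2·19 / (3·5·15) = (38/225)·K.
e_ss = 6/K_v = 45/76 ⇒ K_v = 152/15 ⇒ K = (152/15)/(38/225) = 60.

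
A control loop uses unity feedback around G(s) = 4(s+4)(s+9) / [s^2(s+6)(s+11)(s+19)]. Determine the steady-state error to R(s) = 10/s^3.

1045/12

Two free integrators in G(s): this is a type 2 system.
K_a = lim_{s→0} s^2·G(s) = 4·4·9 / (6·11·19) = 24/209.
r(t) = 5t^2 gives R(s) = 10/s^3.
e_ss = 10/K_a = 10/(24/209) = 1045/12.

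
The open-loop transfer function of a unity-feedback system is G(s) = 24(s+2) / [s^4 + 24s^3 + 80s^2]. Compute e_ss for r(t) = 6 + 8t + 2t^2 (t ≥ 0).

20/3

The denominator has no term below 80s^2 — 2 poles at s=0, type 2. Taking each input component in turn:
  • 6: tracked with zero error.
  • 8t: tracked with zero error.
  • 2t^2: e_ss = 4/K_a with K_a=0.6 → 20/3.
Total e_ss = 20/3.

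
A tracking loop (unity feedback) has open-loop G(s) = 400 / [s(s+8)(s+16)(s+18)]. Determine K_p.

K_p = lim_{s→0} G(s); with 1 pole at the origin the limit diverges, so K_p = ∞.

infinity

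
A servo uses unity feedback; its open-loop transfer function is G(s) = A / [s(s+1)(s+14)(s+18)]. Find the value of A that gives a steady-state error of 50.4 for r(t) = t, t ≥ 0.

System type = 1 (one pole at s=0).
K_v = lim_{s→0} s·G(s) = A / (1·14·18) = (1/252)·A.
e_ss = 1/K_v = 50.4 ⇒ K_v = 5/252 ⇒ A = (5/252)/(1/252) = 5.

5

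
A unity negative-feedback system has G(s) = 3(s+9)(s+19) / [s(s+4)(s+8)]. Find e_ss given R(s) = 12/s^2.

The open loop has one pole at the origin → type 1 system.
K_v = lim_{s→0} s·G(s) = 3·9·19 / (4·8) = 513/32.
e_ss = 12/K_v = 12/(513/32) = 128/171.

128/171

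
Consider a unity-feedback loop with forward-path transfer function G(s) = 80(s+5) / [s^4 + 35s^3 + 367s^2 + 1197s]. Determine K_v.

The denominator has no term below 1197s — 1 pole at s=0, type 1.
K_v = lim_{s→0} s·G(s) = 80·5 / 1197 = 400/1197.

400/1197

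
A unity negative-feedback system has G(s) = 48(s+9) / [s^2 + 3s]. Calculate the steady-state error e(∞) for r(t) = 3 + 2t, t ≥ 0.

1/72

The denominator has no term below 3s — 1 pole at s=0, type 1. Taking each input component in turn:
  • 3: tracked with zero error.
  • 2t: e_ss = 2/K_v with K_v=144 → 1/72.
Total e_ss = 1/72.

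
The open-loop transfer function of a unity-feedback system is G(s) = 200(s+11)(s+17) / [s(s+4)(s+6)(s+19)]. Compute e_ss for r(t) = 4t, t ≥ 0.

228/4675

The open loop has one pole at the origin → type 1 system.
K_v = lim_{s→0} s·G(s) = 200·11·17 / (4·6·19) = 4675/57.
e_ss = 4/K_v = 4/(4675/57) = 228/4675.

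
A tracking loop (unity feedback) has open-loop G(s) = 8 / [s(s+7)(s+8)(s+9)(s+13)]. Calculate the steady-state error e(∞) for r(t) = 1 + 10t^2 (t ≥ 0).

The open loop has one pole at the origin → type 1 system. Taking each input component in turn:
  • 1: tracked with zero error.
  • 10t^2: a type-1 system cannot track it, e_ss → ∞.
The unbounded component dominates.

infinity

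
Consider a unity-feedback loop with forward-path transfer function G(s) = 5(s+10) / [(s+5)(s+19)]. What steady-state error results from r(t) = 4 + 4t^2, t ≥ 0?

System type = 0 (no poles at s=0). Taking each input component in turn:
  • 4: e_ss = 4/(1+K_p) with K_p=10/19 → 76/29.
  • 4t^2: a type-0 system cannot track it, e_ss → ∞.
The unbounded component dominates.

infinity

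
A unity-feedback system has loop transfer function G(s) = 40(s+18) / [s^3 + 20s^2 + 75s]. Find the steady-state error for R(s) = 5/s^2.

25/48

Lowest-order denominator term is 75s, so the open loop has 1 pole at the origin → type 1 system.
K_v = lim_{s→0} s·G(s) = 40·18 / 75 = 9.6.
e_ss = 5/K_v = 5/9.6 = 25/48.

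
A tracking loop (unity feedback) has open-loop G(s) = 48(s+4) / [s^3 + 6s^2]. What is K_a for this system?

32

Lowest-order denominator term is 6s^2, so the open loop has 2 poles at the origin → type 2 system.
K_a = lim_{s→0} s^2·G(s) = 48·4 / 6 = 32.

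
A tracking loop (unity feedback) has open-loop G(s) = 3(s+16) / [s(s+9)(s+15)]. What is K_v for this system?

16/45

G(s) has one factor of s in the denominator, so the system is type 1.
K_v = lim_{s→0} s·G(s) = 3·16 / (9·15) = 16/45.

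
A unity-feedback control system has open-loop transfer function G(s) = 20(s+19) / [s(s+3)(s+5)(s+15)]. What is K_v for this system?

One free integrator in G(s): this is a type 1 system.
K_v = lim_{s→0} s·G(s) = 20·19 / (3·5·15) = 76/45.

76/45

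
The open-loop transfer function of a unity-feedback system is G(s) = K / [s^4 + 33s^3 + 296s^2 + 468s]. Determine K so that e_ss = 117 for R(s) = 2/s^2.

Lowest-order denominator term is 468s, so the open loop has 1 pole at the origin → type 1 system.
K_v = lim_{s→0} s·G(s) = K / 468 = (1/468)·K.
e_ss = 2/K_v = 117 ⇒ K_v = 2/117 ⇒ K = (2/117)/(1/468) = 8.

8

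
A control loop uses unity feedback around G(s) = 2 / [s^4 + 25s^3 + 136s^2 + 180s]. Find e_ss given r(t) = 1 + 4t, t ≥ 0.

360

Factoring s from the denominator leaves a polynomial with constant term 180, so the system is type 1. By superposition:
  • 1: tracked with zero error.
  • 4t: e_ss = 4/K_v with K_v=1/90 → 360.
Total e_ss = 360.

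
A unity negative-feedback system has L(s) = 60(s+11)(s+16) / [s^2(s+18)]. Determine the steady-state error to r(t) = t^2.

System type = 2 (two poles at s=0).
K_a = lim_{s→0} s^2·L(s) = 60·11·16 / (18) = 1760/3.
r(t) = t^2 gives R(s) = 2/s^3.
e_ss = 2/K_a = 2/(1760/3) = 3/880.

3/880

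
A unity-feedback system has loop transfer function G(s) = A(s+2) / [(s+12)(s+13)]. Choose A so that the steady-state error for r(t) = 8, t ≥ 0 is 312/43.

The open loop has no poles at the origin → type 0 system.
K_p = lim_{s→0} G(s) = A·2 / (12·13) = (1/78)·A.
e_ss = 8/(1 + K_p) = 312/43 ⇒ 1 + (1/78)·A = 43/39 ⇒ A = 8.

8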